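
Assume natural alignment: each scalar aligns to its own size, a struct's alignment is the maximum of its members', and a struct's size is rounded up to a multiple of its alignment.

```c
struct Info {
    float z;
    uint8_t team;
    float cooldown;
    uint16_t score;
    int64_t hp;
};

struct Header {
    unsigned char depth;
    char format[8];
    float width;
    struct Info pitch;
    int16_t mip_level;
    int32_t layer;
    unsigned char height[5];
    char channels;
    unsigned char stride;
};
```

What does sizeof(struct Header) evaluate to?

Info: z at 0 (size 4, align 4) → ends 4; team at 4 (size 1, align 1) → ends 5; pad 3 to align 4 for cooldown; cooldown at 8 (size 4, align 4) → ends 12; score at 12 (size 2, align 2) → ends 14; pad 2 to align 8 for hp; hp at 16 (size 8, align 8) → ends 24; total 24 bytes, alignment 8
depth at 0 (size 1, align 1) → ends 1
format at 1 (size 8, align 1) → ends 9
pad 3 to align 4 for width
width at 12 (size 4, align 4) → ends 16
pitch at 16 (size 24, align 8) → ends 40
mip_level at 40 (size 2, align 2) → ends 42
pad 2 to align 4 for layer
layer at 44 (size 4, align 4) → ends 48
height at 48 (size 5, align 1) → ends 53
channels at 53 (size 1, align 1) → ends 54
stride at 54 (size 1, align 1) → ends 55
tail pad 1 to reach multiple of 8
total 56 bytes, alignment 8

56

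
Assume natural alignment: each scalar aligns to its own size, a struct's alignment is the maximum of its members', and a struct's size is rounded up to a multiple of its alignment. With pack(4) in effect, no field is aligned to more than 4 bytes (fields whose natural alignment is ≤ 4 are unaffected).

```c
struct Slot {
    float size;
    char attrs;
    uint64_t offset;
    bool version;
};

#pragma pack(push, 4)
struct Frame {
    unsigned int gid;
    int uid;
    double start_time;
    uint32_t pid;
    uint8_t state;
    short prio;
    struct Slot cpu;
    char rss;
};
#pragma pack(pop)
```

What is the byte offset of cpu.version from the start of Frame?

Slot: size at 0 (size 4, align 4) → ends 4; attrs at 4 (size 1, align 1) → ends 5; pad 3 to align 8 for offset; offset at 8 (size 8, align 8) → ends 16; version at 16 (size 1, align 1) → ends 17; tail pad 7 to reach multiple of 8; total 24 bytes, alignment 8
gid at 0 (size 4, align 4) → ends 4
uid at 4 (size 4, align 4) → ends 8
start_time at 8 (size 8, align 4) → ends 16
pid at 16 (size 4, align 4) → ends 20
state at 20 (size 1, align 1) → ends 21
pad 1 to align 2 for prio
prio at 22 (size 2, align 2) → ends 24
cpu at 24 (size 24, align 4) → ends 48
within Slot: version at 16
24 + 16 = 40

40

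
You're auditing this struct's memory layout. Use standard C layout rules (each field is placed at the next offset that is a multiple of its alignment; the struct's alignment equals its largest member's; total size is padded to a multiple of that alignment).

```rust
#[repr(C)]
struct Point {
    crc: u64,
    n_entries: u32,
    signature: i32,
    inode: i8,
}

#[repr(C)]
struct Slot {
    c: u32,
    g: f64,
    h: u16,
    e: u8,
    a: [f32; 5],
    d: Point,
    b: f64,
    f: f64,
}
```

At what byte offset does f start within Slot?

Point: 0..8  crc  (8B, 8-aligned); 8..12  n_entries  (4B, 4-aligned); 12..16  signature  (4B, 4-aligned); 16..17  inode  (1B, 1-aligned); 17..24  -- tail padding (7B); sizeof = 24, alignof = 8
0..4  c  (4B, 4-aligned)
4..8  -- padding (4B)
8..16  g  (8B, 8-aligned)
16..18  h  (2B, 2-aligned)
18..19  e  (1B, 1-aligned)
19..20  -- padding (1B)
20..40  a  (20B, 4-aligned)
40..64  d  (24B, 8-aligned)
64..72  b  (8B, 8-aligned)
72..80  f  (8B, 8-aligned)

72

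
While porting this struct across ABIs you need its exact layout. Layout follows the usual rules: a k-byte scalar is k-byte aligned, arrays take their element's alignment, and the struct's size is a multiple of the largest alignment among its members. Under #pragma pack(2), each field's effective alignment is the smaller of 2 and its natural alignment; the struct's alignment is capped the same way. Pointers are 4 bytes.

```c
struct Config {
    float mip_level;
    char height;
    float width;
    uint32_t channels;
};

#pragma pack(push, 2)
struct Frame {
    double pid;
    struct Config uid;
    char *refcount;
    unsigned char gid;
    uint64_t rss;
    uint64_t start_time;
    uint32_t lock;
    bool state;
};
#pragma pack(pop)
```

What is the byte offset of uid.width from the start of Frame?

16

Config: mip_level at 0 (size 4, align 4) → ends 4; height at 4 (size 1, align 1) → ends 5; pad 3 to align 4 for width; width at 8 (size 4, align 4) → ends 12; channels at 12 (size 4, align 4) → ends 16; total 16 bytes, alignment 4
pid at 0 (size 8, align 2) → ends 8
uid at 8 (size 16, align 2) → ends 24
within Config: width at 8
8 + 8 = 16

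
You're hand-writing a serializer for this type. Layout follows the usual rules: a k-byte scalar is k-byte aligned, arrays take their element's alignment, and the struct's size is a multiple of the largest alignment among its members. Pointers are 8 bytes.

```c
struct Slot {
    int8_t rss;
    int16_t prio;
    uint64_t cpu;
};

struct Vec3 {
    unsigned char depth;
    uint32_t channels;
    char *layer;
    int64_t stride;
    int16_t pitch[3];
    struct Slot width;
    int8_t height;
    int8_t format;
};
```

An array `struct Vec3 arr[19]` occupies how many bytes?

Slot: 0..1  rss  (1B, 1-aligned); 1..2  -- padding (1B); 2..4  prio  (2B, 2-aligned); 4..8  -- padding (4B); 8..16  cpu  (8B, 8-aligned); sizeof = 16, alignof = 8
0..1  depth  (1B, 1-aligned)
1..4  -- padding (3B)
4..8  channels  (4B, 4-aligned)
8..16  layer  (8B, 8-aligned)
16..24  stride  (8B, 8-aligned)
24..30  pitch  (6B, 2-aligned)
30..32  -- padding (2B)
32..48  width  (16B, 8-aligned)
48..49  height  (1B, 1-aligned)
49..50  format  (1B, 1-aligned)
50..56  -- tail padding (6B)
sizeof = 56, alignof = 8
array of 19: 19 × 56 = 1064

1064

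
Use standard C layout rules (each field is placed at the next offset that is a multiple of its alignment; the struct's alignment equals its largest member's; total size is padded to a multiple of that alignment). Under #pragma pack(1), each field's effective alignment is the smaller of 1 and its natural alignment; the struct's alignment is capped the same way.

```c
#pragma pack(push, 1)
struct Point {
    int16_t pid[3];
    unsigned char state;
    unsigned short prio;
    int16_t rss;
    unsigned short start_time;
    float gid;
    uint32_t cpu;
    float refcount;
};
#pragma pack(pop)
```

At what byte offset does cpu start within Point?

17

pid at 0 (size 6, align 1) → ends 6
state at 6 (size 1, align 1) → ends 7
prio at 7 (size 2, align 1) → ends 9
rss at 9 (size 2, align 1) → ends 11
start_time at 11 (size 2, align 1) → ends 13
gid at 13 (size 4, align 1) → ends 17
cpu at 17 (size 4, align 1) → ends 21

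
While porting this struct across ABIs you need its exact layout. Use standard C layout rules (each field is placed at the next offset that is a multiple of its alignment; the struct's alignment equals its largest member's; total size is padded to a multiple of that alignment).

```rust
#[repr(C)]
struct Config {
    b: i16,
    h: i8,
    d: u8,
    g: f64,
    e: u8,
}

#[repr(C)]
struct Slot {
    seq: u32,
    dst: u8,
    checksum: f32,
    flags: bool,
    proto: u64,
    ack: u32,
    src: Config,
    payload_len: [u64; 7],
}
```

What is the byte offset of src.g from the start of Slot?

Config: 0..2  b  (2B, 2-aligned); 2..3  h  (1B, 1-aligned); 3..4  d  (1B, 1-aligned); 4..8  -- padding (4B); 8..16  g  (8B, 8-aligned); 16..17  e  (1B, 1-aligned); 17..24  -- tail padding (7B); sizeof = 24, alignof = 8
0..4  seq  (4B, 4-aligned)
4..5  dst  (1B, 1-aligned)
5..8  -- padding (3B)
8..12  checksum  (4B, 4-aligned)
12..13  flags  (1B, 1-aligned)
13..16  -- padding (3B)
16..24  proto  (8B, 8-aligned)
24..28  ack  (4B, 4-aligned)
28..32  -- padding (4B)
32..56  src  (24B, 8-aligned)
within Config: g at 8
32 + 8 = 40

40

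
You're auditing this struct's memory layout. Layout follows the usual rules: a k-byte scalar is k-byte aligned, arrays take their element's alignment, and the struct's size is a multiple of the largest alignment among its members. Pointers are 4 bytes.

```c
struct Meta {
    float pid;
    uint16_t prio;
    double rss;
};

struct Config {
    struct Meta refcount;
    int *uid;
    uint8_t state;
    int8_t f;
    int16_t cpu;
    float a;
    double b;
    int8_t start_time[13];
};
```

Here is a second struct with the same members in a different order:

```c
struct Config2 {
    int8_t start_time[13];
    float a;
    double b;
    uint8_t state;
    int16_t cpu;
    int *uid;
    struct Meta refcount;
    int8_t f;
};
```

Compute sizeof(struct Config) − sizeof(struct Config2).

-8

Meta: @0: pid [4B, align 4] → 4; @4: prio [2B, align 2] → 6; +2 pad (align 8); @8: rss [8B, align 8] → 16; size 16, align 8
@0: refcount [16B, align 8] → 16
@16: uid [4B, align 4] → 20
@20: state [1B, align 1] → 21
@21: f [1B, align 1] → 22
@22: cpu [2B, align 2] → 24
@24: a [4B, align 4] → 28
+4 pad (align 8)
@32: b [8B, align 8] → 40
@40: start_time [13B, align 1] → 53
+3 tail pad (align 8)
size 56, align 8
— Config2 —
@0: start_time [13B, align 1] → 13
+3 pad (align 4)
@16: a [4B, align 4] → 20
+4 pad (align 8)
@24: b [8B, align 8] → 32
@32: state [1B, align 1] → 33
+1 pad (align 2)
@34: cpu [2B, align 2] → 36
@36: uid [4B, align 4] → 40
@40: refcount [16B, align 8] → 56
@56: f [1B, align 1] → 57
+7 tail pad (align 8)
size 64, align 8
56 − 64 = -8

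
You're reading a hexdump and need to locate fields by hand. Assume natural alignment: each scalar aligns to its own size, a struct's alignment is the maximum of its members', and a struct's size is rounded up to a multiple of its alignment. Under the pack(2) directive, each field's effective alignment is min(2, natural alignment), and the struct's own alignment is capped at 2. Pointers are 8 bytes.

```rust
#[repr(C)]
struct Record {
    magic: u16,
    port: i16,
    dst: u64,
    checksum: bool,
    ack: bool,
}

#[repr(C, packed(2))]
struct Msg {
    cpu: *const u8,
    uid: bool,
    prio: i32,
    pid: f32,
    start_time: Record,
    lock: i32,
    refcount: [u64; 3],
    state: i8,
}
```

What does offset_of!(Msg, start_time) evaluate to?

18

Record: magic at 0 (size 2, align 2) → ends 2; port at 2 (size 2, align 2) → ends 4; pad 4 to align 8 for dst; dst at 8 (size 8, align 8) → ends 16; checksum at 16 (size 1, align 1) → ends 17; ack at 17 (size 1, align 1) → ends 18; tail pad 6 to reach multiple of 8; total 24 bytes, alignment 8
cpu at 0 (size 8, align 2) → ends 8
uid at 8 (size 1, align 1) → ends 9
pad 1 to align 2 for prio
prio at 10 (size 4, align 2) → ends 14
pid at 14 (size 4, align 2) → ends 18
start_time at 18 (size 24, align 2) → ends 42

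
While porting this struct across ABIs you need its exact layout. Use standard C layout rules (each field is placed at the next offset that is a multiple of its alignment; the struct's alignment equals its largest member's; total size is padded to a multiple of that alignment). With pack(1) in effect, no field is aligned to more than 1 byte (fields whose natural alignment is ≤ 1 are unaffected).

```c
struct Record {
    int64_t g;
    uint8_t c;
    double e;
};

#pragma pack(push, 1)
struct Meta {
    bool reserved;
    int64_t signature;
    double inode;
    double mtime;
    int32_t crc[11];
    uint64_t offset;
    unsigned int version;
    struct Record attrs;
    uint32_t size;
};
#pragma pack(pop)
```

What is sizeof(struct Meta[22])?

Record: @0: g [8B, align 8] → 8; @8: c [1B, align 1] → 9; +7 pad (align 8); @16: e [8B, align 8] → 24; size 24, align 8
@0: reserved [1B, align 1] → 1
@1: signature [8B, align 1] → 9
@9: inode [8B, align 1] → 17
@17: mtime [8B, align 1] → 25
@25: crc [44B, align 1] → 69
@69: offset [8B, align 1] → 77
@77: version [4B, align 1] → 81
@81: attrs [24B, align 1] → 105
@105: size [4B, align 1] → 109
size 109, align 1
array of 22: 22 × 109 = 2398

2398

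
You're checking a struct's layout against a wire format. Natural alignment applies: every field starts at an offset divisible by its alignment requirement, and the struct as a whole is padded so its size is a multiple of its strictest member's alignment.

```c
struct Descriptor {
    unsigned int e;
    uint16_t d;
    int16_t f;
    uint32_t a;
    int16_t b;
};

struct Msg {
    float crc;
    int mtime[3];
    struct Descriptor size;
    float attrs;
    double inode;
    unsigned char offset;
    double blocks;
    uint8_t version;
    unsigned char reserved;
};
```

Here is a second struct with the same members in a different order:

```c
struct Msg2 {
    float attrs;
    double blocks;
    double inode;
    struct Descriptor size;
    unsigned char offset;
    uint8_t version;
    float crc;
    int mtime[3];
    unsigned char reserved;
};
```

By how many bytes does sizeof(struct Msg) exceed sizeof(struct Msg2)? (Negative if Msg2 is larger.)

8

Descriptor: e at 0 (size 4, align 4) → ends 4; d at 4 (size 2, align 2) → ends 6; f at 6 (size 2, align 2) → ends 8; a at 8 (size 4, align 4) → ends 12; b at 12 (size 2, align 2) → ends 14; tail pad 2 to reach multiple of 4; total 16 bytes, alignment 4
crc at 0 (size 4, align 4) → ends 4
mtime at 4 (size 12, align 4) → ends 16
size at 16 (size 16, align 4) → ends 32
attrs at 32 (size 4, align 4) → ends 36
pad 4 to align 8 for inode
inode at 40 (size 8, align 8) → ends 48
offset at 48 (size 1, align 1) → ends 49
pad 7 to align 8 for blocks
blocks at 56 (size 8, align 8) → ends 64
version at 64 (size 1, align 1) → ends 65
reserved at 65 (size 1, align 1) → ends 66
tail pad 6 to reach multiple of 8
total 72 bytes, alignment 8
— Msg2 —
attrs at 0 (size 4, align 4) → ends 4
pad 4 to align 8 for blocks
blocks at 8 (size 8, align 8) → ends 16
inode at 16 (size 8, align 8) → ends 24
size at 24 (size 16, align 4) → ends 40
offset at 40 (size 1, align 1) → ends 41
version at 41 (size 1, align 1) → ends 42
pad 2 to align 4 for crc
crc at 44 (size 4, align 4) → ends 48
mtime at 48 (size 12, align 4) → ends 60
reserved at 60 (size 1, align 1) → ends 61
tail pad 3 to reach multiple of 8
total 64 bytes, alignment 8
72 − 64 = 8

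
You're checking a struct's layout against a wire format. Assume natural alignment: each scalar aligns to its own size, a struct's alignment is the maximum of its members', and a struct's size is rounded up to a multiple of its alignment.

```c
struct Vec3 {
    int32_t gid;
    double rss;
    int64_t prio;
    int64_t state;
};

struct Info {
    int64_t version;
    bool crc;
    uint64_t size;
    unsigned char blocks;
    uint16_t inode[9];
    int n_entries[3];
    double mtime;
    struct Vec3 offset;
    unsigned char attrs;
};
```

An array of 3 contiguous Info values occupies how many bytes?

312

Vec3: gid at 0 (size 4, align 4) → ends 4; pad 4 to align 8 for rss; rss at 8 (size 8, align 8) → ends 16; prio at 16 (size 8, align 8) → ends 24; state at 24 (size 8, align 8) → ends 32; total 32 bytes, alignment 8
version at 0 (size 8, align 8) → ends 8
crc at 8 (size 1, align 1) → ends 9
pad 7 to align 8 for size
size at 16 (size 8, align 8) → ends 24
blocks at 24 (size 1, align 1) → ends 25
pad 1 to align 2 for inode
inode at 26 (size 18, align 2) → ends 44
n_entries at 44 (size 12, align 4) → ends 56
mtime at 56 (size 8, align 8) → ends 64
offset at 64 (size 32, align 8) → ends 96
attrs at 96 (size 1, align 1) → ends 97
tail pad 7 to reach multiple of 8
total 104 bytes, alignment 8
array of 3: 3 × 104 = 312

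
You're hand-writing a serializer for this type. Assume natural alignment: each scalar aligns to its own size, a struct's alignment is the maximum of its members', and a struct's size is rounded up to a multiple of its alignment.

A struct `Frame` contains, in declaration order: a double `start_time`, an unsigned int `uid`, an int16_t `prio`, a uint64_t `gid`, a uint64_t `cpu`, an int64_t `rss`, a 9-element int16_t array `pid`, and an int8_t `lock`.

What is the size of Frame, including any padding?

64 bytes

0..8  start_time  (8B, 8-aligned)
8..12  uid  (4B, 4-aligned)
12..14  prio  (2B, 2-aligned)
14..16  -- padding (2B)
16..24  gid  (8B, 8-aligned)
24..32  cpu  (8B, 8-aligned)
32..40  rss  (8B, 8-aligned)
40..58  pid  (18B, 2-aligned)
58..59  lock  (1B, 1-aligned)
59..64  -- tail padding (5B)
sizeof = 64, alignof = 8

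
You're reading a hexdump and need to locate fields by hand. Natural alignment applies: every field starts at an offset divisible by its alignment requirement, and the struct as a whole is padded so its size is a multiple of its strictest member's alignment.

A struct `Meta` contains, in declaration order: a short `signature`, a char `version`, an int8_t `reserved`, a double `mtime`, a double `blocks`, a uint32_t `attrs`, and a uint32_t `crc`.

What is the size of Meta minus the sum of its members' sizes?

signature at 0 (size 2, align 2) → ends 2
version at 2 (size 1, align 1) → ends 3
reserved at 3 (size 1, align 1) → ends 4
pad 4 to align 8 for mtime
mtime at 8 (size 8, align 8) → ends 16
blocks at 16 (size 8, align 8) → ends 24
attrs at 24 (size 4, align 4) → ends 28
crc at 28 (size 4, align 4) → ends 32
total 32 bytes, alignment 8
data bytes 28, size 32 → padding 4

4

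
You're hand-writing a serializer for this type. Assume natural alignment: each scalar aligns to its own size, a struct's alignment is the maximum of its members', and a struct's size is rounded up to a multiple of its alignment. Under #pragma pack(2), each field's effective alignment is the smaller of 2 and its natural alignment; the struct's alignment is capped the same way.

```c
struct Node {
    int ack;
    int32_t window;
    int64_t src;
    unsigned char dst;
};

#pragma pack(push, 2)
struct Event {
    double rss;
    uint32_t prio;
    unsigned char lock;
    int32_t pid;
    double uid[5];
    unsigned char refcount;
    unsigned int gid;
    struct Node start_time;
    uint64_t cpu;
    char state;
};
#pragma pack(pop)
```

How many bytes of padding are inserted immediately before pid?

Node: @0: ack [4B, align 4] → 4; @4: window [4B, align 4] → 8; @8: src [8B, align 8] → 16; @16: dst [1B, align 1] → 17; +7 tail pad (align 8); size 24, align 8
@0: rss [8B, align 2] → 8
@8: prio [4B, align 2] → 12
@12: lock [1B, align 1] → 13
+1 pad (align 2)
@14: pid [4B, align 2] → 18

1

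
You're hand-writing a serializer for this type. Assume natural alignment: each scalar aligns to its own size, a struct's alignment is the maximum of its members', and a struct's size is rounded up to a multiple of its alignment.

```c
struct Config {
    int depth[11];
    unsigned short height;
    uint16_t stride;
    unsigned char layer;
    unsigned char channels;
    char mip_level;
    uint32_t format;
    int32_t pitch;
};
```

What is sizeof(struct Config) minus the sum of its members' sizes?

depth at 0 (size 44, align 4) → ends 44
height at 44 (size 2, align 2) → ends 46
stride at 46 (size 2, align 2) → ends 48
layer at 48 (size 1, align 1) → ends 49
channels at 49 (size 1, align 1) → ends 50
mip_level at 50 (size 1, align 1) → ends 51
pad 1 to align 4 for format
format at 52 (size 4, align 4) → ends 56
pitch at 56 (size 4, align 4) → ends 60
total 60 bytes, alignment 4
data bytes 59, size 60 → padding 1

1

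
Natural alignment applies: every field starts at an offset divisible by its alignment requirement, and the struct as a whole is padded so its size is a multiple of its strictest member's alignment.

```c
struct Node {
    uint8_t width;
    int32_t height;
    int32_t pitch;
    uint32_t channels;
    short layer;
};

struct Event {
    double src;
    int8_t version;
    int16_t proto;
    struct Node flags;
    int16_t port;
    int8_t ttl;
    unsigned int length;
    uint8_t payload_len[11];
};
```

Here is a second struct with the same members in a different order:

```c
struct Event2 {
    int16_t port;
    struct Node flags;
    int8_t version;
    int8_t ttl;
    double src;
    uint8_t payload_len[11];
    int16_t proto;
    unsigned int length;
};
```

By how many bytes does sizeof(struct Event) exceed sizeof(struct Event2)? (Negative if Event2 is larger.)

-8

Node: width at 0 (size 1, align 1) → ends 1; pad 3 to align 4 for height; height at 4 (size 4, align 4) → ends 8; pitch at 8 (size 4, align 4) → ends 12; channels at 12 (size 4, align 4) → ends 16; layer at 16 (size 2, align 2) → ends 18; tail pad 2 to reach multiple of 4; total 20 bytes, alignment 4
src at 0 (size 8, align 8) → ends 8
version at 8 (size 1, align 1) → ends 9
pad 1 to align 2 for proto
proto at 10 (size 2, align 2) → ends 12
flags at 12 (size 20, align 4) → ends 32
port at 32 (size 2, align 2) → ends 34
ttl at 34 (size 1, align 1) → ends 35
pad 1 to align 4 for length
length at 36 (size 4, align 4) → ends 40
payload_len at 40 (size 11, align 1) → ends 51
tail pad 5 to reach multiple of 8
total 56 bytes, alignment 8
— Event2 —
port at 0 (size 2, align 2) → ends 2
pad 2 to align 4 for flags
flags at 4 (size 20, align 4) → ends 24
version at 24 (size 1, align 1) → ends 25
ttl at 25 (size 1, align 1) → ends 26
pad 6 to align 8 for src
src at 32 (size 8, align 8) → ends 40
payload_len at 40 (size 11, align 1) → ends 51
pad 1 to align 2 for proto
proto at 52 (size 2, align 2) → ends 54
pad 2 to align 4 for length
length at 56 (size 4, align 4) → ends 60
tail pad 4 to reach multiple of 8
total 64 bytes, alignment 8
56 − 64 = -8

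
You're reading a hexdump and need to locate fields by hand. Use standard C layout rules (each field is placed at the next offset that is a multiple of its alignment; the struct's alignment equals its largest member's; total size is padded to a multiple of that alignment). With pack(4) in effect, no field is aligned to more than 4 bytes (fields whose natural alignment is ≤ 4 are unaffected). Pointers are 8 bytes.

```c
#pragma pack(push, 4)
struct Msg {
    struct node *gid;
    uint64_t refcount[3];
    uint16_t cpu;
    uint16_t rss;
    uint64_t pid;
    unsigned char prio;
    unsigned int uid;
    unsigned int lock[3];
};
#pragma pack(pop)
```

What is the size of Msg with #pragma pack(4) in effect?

64

@0: gid [8B, align 4] → 8
@8: refcount [24B, align 4] → 32
@32: cpu [2B, align 2] → 34
@34: rss [2B, align 2] → 36
@36: pid [8B, align 4] → 44
@44: prio [1B, align 1] → 45
+3 pad (align 4)
@48: uid [4B, align 4] → 52
@52: lock [12B, align 4] → 64
size 64, align 4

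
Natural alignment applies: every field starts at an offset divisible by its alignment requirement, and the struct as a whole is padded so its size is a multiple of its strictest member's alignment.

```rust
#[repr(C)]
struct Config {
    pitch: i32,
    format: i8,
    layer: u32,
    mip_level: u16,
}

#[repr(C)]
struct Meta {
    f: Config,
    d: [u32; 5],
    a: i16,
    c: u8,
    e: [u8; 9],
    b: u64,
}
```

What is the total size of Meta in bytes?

Config: @0: pitch [4B, align 4] → 4; @4: format [1B, align 1] → 5; +3 pad (align 4); @8: layer [4B, align 4] → 12; @12: mip_level [2B, align 2] → 14; +2 tail pad (align 4); size 16, align 4
@0: f [16B, align 4] → 16
@16: d [20B, align 4] → 36
@36: a [2B, align 2] → 38
@38: c [1B, align 1] → 39
@39: e [9B, align 1] → 48
@48: b [8B, align 8] → 56
size 56, align 8

56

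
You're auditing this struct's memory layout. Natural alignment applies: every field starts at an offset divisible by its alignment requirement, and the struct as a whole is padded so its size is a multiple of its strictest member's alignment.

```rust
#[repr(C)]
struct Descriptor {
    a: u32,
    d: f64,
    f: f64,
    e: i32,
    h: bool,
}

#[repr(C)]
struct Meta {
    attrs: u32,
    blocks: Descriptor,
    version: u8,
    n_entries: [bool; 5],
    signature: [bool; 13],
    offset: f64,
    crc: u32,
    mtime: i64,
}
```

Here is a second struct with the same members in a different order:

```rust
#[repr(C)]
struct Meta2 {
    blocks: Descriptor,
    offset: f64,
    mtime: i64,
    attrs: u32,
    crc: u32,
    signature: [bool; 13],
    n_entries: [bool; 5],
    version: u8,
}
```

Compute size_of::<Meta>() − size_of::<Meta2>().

Descriptor: @0: a [4B, align 4] → 4; +4 pad (align 8); @8: d [8B, align 8] → 16; @16: f [8B, align 8] → 24; @24: e [4B, align 4] → 28; @28: h [1B, align 1] → 29; +3 tail pad (align 8); size 32, align 8
@0: attrs [4B, align 4] → 4
+4 pad (align 8)
@8: blocks [32B, align 8] → 40
@40: version [1B, align 1] → 41
@41: n_entries [5B, align 1] → 46
@46: signature [13B, align 1] → 59
+5 pad (align 8)
@64: offset [8B, align 8] → 72
@72: crc [4B, align 4] → 76
+4 pad (align 8)
@80: mtime [8B, align 8] → 88
size 88, align 8
— Meta2 —
@0: blocks [32B, align 8] → 32
@32: offset [8B, align 8] → 40
@40: mtime [8B, align 8] → 48
@48: attrs [4B, align 4] → 52
@52: crc [4B, align 4] → 56
@56: signature [13B, align 1] → 69
@69: n_entries [5B, align 1] → 74
@74: version [1B, align 1] → 75
+5 tail pad (align 8)
size 80, align 8
88 − 80 = 8

8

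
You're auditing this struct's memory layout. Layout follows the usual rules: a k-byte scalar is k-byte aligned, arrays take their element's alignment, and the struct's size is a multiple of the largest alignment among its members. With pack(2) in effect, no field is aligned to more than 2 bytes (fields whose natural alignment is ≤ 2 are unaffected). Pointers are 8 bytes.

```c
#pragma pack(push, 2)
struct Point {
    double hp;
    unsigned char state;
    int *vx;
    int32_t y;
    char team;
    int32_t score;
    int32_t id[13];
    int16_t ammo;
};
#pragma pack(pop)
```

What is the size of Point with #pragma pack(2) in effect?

hp at 0 (size 8, align 2) → ends 8
state at 8 (size 1, align 1) → ends 9
pad 1 to align 2 for vx
vx at 10 (size 8, align 2) → ends 18
y at 18 (size 4, align 2) → ends 22
team at 22 (size 1, align 1) → ends 23
pad 1 to align 2 for score
score at 24 (size 4, align 2) → ends 28
id at 28 (size 52, align 2) → ends 80
ammo at 80 (size 2, align 2) → ends 82
total 82 bytes, alignment 2

82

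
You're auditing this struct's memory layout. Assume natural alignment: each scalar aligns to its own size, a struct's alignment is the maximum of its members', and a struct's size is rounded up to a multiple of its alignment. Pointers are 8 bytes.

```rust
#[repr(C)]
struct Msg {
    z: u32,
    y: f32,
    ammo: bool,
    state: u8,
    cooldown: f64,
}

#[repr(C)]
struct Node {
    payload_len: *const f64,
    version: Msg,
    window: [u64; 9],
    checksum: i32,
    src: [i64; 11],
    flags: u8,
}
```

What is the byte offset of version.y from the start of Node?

Msg: z at 0 (size 4, align 4) → ends 4; y at 4 (size 4, align 4) → ends 8; ammo at 8 (size 1, align 1) → ends 9; state at 9 (size 1, align 1) → ends 10; pad 6 to align 8 for cooldown; cooldown at 16 (size 8, align 8) → ends 24; total 24 bytes, alignment 8
payload_len at 0 (size 8, align 8) → ends 8
version at 8 (size 24, align 8) → ends 32
within Msg: y at 4
8 + 4 = 12

12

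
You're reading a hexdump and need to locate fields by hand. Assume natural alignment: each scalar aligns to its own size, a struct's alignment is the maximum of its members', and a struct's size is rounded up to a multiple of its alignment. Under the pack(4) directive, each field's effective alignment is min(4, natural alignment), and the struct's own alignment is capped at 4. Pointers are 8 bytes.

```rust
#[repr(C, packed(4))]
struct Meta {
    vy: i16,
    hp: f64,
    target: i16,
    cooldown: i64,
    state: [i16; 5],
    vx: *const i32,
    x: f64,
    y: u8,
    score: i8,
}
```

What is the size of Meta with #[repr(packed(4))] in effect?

56

@0: vy [2B, align 2] → 2
+2 pad (align 4)
@4: hp [8B, align 4] → 12
@12: target [2B, align 2] → 14
+2 pad (align 4)
@16: cooldown [8B, align 4] → 24
@24: state [10B, align 2] → 34
+2 pad (align 4)
@36: vx [8B, align 4] → 44
@44: x [8B, align 4] → 52
@52: y [1B, align 1] → 53
@53: score [1B, align 1] → 54
+2 tail pad (align 4)
size 56, align 4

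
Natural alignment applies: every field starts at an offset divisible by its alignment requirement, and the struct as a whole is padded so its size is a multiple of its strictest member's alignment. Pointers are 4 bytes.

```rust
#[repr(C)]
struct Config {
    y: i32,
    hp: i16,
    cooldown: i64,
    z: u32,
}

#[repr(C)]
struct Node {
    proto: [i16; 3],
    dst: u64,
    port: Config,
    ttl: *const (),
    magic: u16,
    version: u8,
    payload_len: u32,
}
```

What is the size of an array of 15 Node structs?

840

Config: 0..4  y  (4B, 4-aligned); 4..6  hp  (2B, 2-aligned); 6..8  -- padding (2B); 8..16  cooldown  (8B, 8-aligned); 16..20  z  (4B, 4-aligned); 20..24  -- tail padding (4B); sizeof = 24, alignof = 8
0..6  proto  (6B, 2-aligned)
6..8  -- padding (2B)
8..16  dst  (8B, 8-aligned)
16..40  port  (24B, 8-aligned)
40..44  ttl  (4B, 4-aligned)
44..46  magic  (2B, 2-aligned)
46..47  version  (1B, 1-aligned)
47..48  -- padding (1B)
48..52  payload_len  (4B, 4-aligned)
52..56  -- tail padding (4B)
sizeof = 56, alignof = 8
array of 15: 15 × 56 = 840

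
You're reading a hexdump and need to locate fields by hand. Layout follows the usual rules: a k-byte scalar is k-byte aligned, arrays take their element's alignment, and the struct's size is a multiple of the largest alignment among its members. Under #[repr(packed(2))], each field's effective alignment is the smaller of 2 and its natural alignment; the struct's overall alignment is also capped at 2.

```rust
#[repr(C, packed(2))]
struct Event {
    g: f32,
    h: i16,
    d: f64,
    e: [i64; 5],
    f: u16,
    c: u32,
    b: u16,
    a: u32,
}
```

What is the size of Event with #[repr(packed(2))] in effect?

0..4  g  (4B, 2-aligned)
4..6  h  (2B, 2-aligned)
6..14  d  (8B, 2-aligned)
14..54  e  (40B, 2-aligned)
54..56  f  (2B, 2-aligned)
56..60  c  (4B, 2-aligned)
60..62  b  (2B, 2-aligned)
62..66  a  (4B, 2-aligned)
sizeof = 66, alignof = 2

66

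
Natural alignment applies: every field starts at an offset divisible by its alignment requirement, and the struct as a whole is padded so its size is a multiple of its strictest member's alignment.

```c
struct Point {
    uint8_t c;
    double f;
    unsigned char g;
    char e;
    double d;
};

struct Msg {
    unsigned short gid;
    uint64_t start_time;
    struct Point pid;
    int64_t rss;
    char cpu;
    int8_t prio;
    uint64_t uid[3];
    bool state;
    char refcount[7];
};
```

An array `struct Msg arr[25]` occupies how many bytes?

2400

Point: c at 0 (size 1, align 1) → ends 1; pad 7 to align 8 for f; f at 8 (size 8, align 8) → ends 16; g at 16 (size 1, align 1) → ends 17; e at 17 (size 1, align 1) → ends 18; pad 6 to align 8 for d; d at 24 (size 8, align 8) → ends 32; total 32 bytes, alignment 8
gid at 0 (size 2, align 2) → ends 2
pad 6 to align 8 for start_time
start_time at 8 (size 8, align 8) → ends 16
pid at 16 (size 32, align 8) → ends 48
rss at 48 (size 8, align 8) → ends 56
cpu at 56 (size 1, align 1) → ends 57
prio at 57 (size 1, align 1) → ends 58
pad 6 to align 8 for uid
uid at 64 (size 24, align 8) → ends 88
state at 88 (size 1, align 1) → ends 89
refcount at 89 (size 7, align 1) → ends 96
total 96 bytes, alignment 8
array of 25: 25 × 96 = 2400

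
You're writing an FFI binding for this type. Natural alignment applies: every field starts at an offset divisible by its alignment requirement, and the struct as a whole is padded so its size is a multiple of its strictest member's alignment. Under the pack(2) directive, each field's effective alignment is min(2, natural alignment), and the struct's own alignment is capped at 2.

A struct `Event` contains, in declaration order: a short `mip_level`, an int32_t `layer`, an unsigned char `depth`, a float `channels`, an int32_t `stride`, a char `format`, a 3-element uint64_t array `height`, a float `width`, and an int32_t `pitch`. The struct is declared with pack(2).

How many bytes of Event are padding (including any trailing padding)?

2

@0: mip_level [2B, align 2] → 2
@2: layer [4B, align 2] → 6
@6: depth [1B, align 1] → 7
+1 pad (align 2)
@8: channels [4B, align 2] → 12
@12: stride [4B, align 2] → 16
@16: format [1B, align 1] → 17
+1 pad (align 2)
@18: height [24B, align 2] → 42
@42: width [4B, align 2] → 46
@46: pitch [4B, align 2] → 50
size 50, align 2
data bytes 48, size 50 → padding 2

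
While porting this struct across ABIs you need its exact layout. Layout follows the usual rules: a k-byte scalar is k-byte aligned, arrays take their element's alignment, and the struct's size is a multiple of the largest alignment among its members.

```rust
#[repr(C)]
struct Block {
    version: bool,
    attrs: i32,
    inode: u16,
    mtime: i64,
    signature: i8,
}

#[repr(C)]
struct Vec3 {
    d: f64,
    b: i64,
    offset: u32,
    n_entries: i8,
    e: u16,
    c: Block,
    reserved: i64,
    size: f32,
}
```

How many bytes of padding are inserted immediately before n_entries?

0

Block: @0: version [1B, align 1] → 1; +3 pad (align 4); @4: attrs [4B, align 4] → 8; @8: inode [2B, align 2] → 10; +6 pad (align 8); @16: mtime [8B, align 8] → 24; @24: signature [1B, align 1] → 25; +7 tail pad (align 8); size 32, align 8
@0: d [8B, align 8] → 8
@8: b [8B, align 8] → 16
@16: offset [4B, align 4] → 20
@20: n_entries [1B, align 1] → 21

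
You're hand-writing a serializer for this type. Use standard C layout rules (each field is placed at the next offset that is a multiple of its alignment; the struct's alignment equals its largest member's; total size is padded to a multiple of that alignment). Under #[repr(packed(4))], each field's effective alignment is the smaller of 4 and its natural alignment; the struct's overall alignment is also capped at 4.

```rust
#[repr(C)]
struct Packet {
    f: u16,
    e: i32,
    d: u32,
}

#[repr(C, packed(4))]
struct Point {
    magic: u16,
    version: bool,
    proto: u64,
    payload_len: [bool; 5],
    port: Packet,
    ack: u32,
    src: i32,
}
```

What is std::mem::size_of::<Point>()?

Packet: f at 0 (size 2, align 2) → ends 2; pad 2 to align 4 for e; e at 4 (size 4, align 4) → ends 8; d at 8 (size 4, align 4) → ends 12; total 12 bytes, alignment 4
magic at 0 (size 2, align 2) → ends 2
version at 2 (size 1, align 1) → ends 3
pad 1 to align 4 for proto
proto at 4 (size 8, align 4) → ends 12
payload_len at 12 (size 5, align 1) → ends 17
pad 3 to align 4 for port
port at 20 (size 12, align 4) → ends 32
ack at 32 (size 4, align 4) → ends 36
src at 36 (size 4, align 4) → ends 40
total 40 bytes, alignment 4

40 bytes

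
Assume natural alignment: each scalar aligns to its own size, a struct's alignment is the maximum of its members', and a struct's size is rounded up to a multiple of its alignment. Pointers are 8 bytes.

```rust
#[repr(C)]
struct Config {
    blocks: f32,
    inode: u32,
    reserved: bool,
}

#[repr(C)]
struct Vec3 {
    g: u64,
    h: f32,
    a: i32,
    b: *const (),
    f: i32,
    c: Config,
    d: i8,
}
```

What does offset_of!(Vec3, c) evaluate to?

28

Config: @0: blocks [4B, align 4] → 4; @4: inode [4B, align 4] → 8; @8: reserved [1B, align 1] → 9; +3 tail pad (align 4); size 12, align 4
@0: g [8B, align 8] → 8
@8: h [4B, align 4] → 12
@12: a [4B, align 4] → 16
@16: b [8B, align 8] → 24
@24: f [4B, align 4] → 28
@28: c [12B, align 4] → 40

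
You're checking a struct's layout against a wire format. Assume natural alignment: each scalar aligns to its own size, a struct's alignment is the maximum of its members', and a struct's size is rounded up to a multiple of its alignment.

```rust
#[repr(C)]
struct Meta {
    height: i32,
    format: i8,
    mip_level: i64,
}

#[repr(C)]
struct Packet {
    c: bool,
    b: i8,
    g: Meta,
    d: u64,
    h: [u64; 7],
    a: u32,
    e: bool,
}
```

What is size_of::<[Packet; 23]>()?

Meta: @0: height [4B, align 4] → 4; @4: format [1B, align 1] → 5; +3 pad (align 8); @8: mip_level [8B, align 8] → 16; size 16, align 8
@0: c [1B, align 1] → 1
@1: b [1B, align 1] → 2
+6 pad (align 8)
@8: g [16B, align 8] → 24
@24: d [8B, align 8] → 32
@32: h [56B, align 8] → 88
@88: a [4B, align 4] → 92
@92: e [1B, align 1] → 93
+3 tail pad (align 8)
size 96, align 8
array of 23: 23 × 96 = 2208

2208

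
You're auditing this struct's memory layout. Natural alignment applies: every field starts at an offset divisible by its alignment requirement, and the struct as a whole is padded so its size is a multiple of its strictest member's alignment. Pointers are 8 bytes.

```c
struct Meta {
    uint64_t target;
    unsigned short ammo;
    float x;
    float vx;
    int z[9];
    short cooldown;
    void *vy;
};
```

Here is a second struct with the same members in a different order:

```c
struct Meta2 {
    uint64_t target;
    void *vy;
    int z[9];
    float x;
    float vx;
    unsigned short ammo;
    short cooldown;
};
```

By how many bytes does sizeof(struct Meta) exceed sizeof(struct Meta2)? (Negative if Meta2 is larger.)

8

target at 0 (size 8, align 8) → ends 8
ammo at 8 (size 2, align 2) → ends 10
pad 2 to align 4 for x
x at 12 (size 4, align 4) → ends 16
vx at 16 (size 4, align 4) → ends 20
z at 20 (size 36, align 4) → ends 56
cooldown at 56 (size 2, align 2) → ends 58
pad 6 to align 8 for vy
vy at 64 (size 8, align 8) → ends 72
total 72 bytes, alignment 8
— Meta2 —
target at 0 (size 8, align 8) → ends 8
vy at 8 (size 8, align 8) → ends 16
z at 16 (size 36, align 4) → ends 52
x at 52 (size 4, align 4) → ends 56
vx at 56 (size 4, align 4) → ends 60
ammo at 60 (size 2, align 2) → ends 62
cooldown at 62 (size 2, align 2) → ends 64
total 64 bytes, alignment 8
72 − 64 = 8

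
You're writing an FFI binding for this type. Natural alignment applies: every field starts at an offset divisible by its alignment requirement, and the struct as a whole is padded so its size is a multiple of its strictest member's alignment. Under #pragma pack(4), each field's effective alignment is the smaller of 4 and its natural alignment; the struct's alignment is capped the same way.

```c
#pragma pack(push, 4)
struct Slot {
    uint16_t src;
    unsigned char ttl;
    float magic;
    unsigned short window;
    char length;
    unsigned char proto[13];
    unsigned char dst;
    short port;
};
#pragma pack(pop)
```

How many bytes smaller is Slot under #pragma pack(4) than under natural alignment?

natural layout:
  0..2  src  (2B, 2-aligned)
  2..3  ttl  (1B, 1-aligned)
  3..4  -- padding (1B)
  4..8  magic  (4B, 4-aligned)
  8..10  window  (2B, 2-aligned)
  10..11  length  (1B, 1-aligned)
  11..24  proto  (13B, 1-aligned)
  24..25  dst  (1B, 1-aligned)
  25..26  -- padding (1B)
  26..28  port  (2B, 2-aligned)
  sizeof = 28, alignof = 4
packed(4) layout:
  0..2  src  (2B, 2-aligned)
  2..3  ttl  (1B, 1-aligned)
  3..4  -- padding (1B)
  4..8  magic  (4B, 4-aligned)
  8..10  window  (2B, 2-aligned)
  10..11  length  (1B, 1-aligned)
  11..24  proto  (13B, 1-aligned)
  24..25  dst  (1B, 1-aligned)
  25..26  -- padding (1B)
  26..28  port  (2B, 2-aligned)
  sizeof = 28, alignof = 4
28 − 28 = 0

0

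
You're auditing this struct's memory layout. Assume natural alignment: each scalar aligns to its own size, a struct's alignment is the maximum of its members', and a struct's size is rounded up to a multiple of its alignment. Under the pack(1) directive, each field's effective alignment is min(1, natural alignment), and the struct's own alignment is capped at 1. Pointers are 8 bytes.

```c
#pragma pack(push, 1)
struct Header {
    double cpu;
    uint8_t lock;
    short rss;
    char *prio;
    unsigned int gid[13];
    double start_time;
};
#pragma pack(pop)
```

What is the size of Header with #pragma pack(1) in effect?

cpu at 0 (size 8, align 1) → ends 8
lock at 8 (size 1, align 1) → ends 9
rss at 9 (size 2, align 1) → ends 11
prio at 11 (size 8, align 1) → ends 19
gid at 19 (size 52, align 1) → ends 71
start_time at 71 (size 8, align 1) → ends 79
total 79 bytes, alignment 1

79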